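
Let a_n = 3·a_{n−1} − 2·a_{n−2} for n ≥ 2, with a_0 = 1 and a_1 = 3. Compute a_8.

511

With companion matrix Q = [[3, −2], [1, 0]], [a_n, a_{n−1}]ᵀ = Q·[a_{n−1}, a_{n−2}]ᵀ, so [a_8, a_7]ᵀ = Q⁷·[a_1, a_0]ᵀ.
Q⁷ = [[255, −254], [127, −126]], giving [a_8, a_7]ᵀ = [[511], [255]].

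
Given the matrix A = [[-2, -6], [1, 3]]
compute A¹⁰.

[[-2, -6], [1, 3]]

A² = A (a projection; rank 1, trace 1), so A¹⁰ = A.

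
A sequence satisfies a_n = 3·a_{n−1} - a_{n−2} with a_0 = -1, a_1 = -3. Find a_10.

With companion matrix Q = [[3, -1], [1, 0]], [a_n, a_{n−1}]ᵀ = Q·[a_{n−1}, a_{n−2}]ᵀ, so [a_10, a_9]ᵀ = Q^9·[a_1, a_0]ᵀ.
Q^9 = [[6765, -2584], [2584, -987]], giving [a_10, a_9]ᵀ = [[-17711], [-6765]].

-17711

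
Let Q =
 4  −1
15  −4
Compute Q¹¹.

Q² = I (check: tr Q = 0 and det Q = −1), so Q¹¹ = Q since 11 is odd.

[[4, −1], [15, −4]]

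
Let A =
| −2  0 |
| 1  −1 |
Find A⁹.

[[−512, 0], [511, −1]]

tr A = −3 and det A = 2, so the characteristic polynomial is λ² − (−3)λ + (2) with roots −2 and −1.
Eigenvectors give P = [[−1, 0], [1, −1]] with P⁻¹ = [[−1, 0], [−1, −1]], and A = P·diag(−2, −1)·P⁻¹.
Then A⁹ = P·diag(−512, −1)·P⁻¹ = [[512, 0], [−512, 1]] · [[−1, 0], [−1, −1]] = [[−512, 0], [511, −1]].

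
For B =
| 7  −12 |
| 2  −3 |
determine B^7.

[[6559, −13116], [2186, −4371]]

tr B = 4 and det B = 3, so the characteristic polynomial is λ² − (4)λ + (3) with roots 1 and 3.
Eigenvectors give P = [[2, 3], [1, 1]] with P⁻¹ = [[−1, 3], [1, −2]], and B = P·diag(1, 3)·P⁻¹.
Then B^7 = P·diag(1, 2187)·P⁻¹ = [[2, 6561], [1, 2187]] · [[−1, 3], [1, −2]] = [[6559, −13116], [2186, −4371]].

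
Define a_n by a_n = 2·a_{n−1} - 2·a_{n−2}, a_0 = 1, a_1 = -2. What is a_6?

With companion matrix A = [[2, -2], [1, 0]], [a_n, a_{n−1}]ᵀ = A·[a_{n−1}, a_{n−2}]ᵀ, so [a_6, a_5]ᵀ = A⁵·[a_1, a_0]ᵀ.
A⁵ = [[-8, 8], [-4, 0]], giving [a_6, a_5]ᵀ = [[24], [8]].

24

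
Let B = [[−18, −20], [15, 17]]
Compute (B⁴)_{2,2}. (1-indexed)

tr B = −1 and det B = −6, so the characteristic polynomial is λ² − (−1)λ + (−6) with roots −3 and 2.
Eigenvectors give P = [[4, 1], [−3, −1]] with P⁻¹ = [[1, 1], [−3, −4]], and B = P·diag(−3, 2)·P⁻¹.
Then B⁴ = P·diag(81, 16)·P⁻¹ = [[324, 16], [−243, −16]] · [[1, 1], [−3, −4]] = [[276, 260], [−195, −179]].

−179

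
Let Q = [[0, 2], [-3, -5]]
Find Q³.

tr Q = -5 and det Q = 6, so the characteristic polynomial is λ² − (-5)λ + (6) with roots -3 and -2.
Eigenvectors give P = [[2, -1], [-3, 1]] with P⁻¹ = [[-1, -1], [-3, -2]], and Q = P·diag(-3, -2)·P⁻¹.
Then Q³ = P·diag(-27, -8)·P⁻¹ = [[-54, 8], [81, -8]] · [[-1, -1], [-3, -2]] = [[30, 38], [-57, -65]].

[[30, 38], [-57, -65]]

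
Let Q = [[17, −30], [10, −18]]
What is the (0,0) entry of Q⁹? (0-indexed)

61097

tr Q = −1 and det Q = −6, so the characteristic polynomial is λ² − (−1)λ + (−6) with roots 2 and −3.
Eigenvectors give P = [[2, 3], [1, 2]] with P⁻¹ = [[2, −3], [−1, 2]], and Q = P·diag(2, −3)·P⁻¹.
Then Q⁹ = P·diag(512, −19683)·P⁻¹ = [[1024, −59049], [512, −39366]] · [[2, −3], [−1, 2]] = [[61097, −121170], [40390, −80268]].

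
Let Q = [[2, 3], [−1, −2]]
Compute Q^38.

Q² = I (check: tr Q = 0 and det Q = −1), so Q^38 = I since 38 is even.

[[1, 0], [0, 1]]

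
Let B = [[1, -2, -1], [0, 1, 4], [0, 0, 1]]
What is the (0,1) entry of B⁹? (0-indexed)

-18

B = I + N where N = [[0, -2, -1], [0, 0, 4], [0, 0, 0]] is strictly upper-triangular, so N³ = 0.
(I + N)⁹ = I + 9·N + 36·N² = [[1, -18, -297], [0, 1, 36], [0, 0, 1]].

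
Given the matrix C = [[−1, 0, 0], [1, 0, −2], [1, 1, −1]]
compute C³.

[[−1, 0, 0], [3, 2, 2], [−1, −1, 3]]

C² = [[1, 0, 0], [−3, −2, 2], [−1, −1, −1]]
C³ = [[−1, 0, 0], [3, 2, 2], [−1, −1, 3]]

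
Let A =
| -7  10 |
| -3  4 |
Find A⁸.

tr A = -3 and det A = 2, so the characteristic polynomial is λ² − (-3)λ + (2) with roots -1 and -2.
Eigenvectors give P = [[-5, 2], [-3, 1]] with P⁻¹ = [[1, -2], [3, -5]], and A = P·diag(-1, -2)·P⁻¹.
Then A⁸ = P·diag(1, 256)·P⁻¹ = [[-5, 512], [-3, 256]] · [[1, -2], [3, -5]] = [[1531, -2550], [765, -1274]].

[[1531, -2550], [765, -1274]]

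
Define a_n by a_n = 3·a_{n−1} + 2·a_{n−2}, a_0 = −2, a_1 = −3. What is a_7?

With companion matrix A = [[3, 2], [1, 0]], [a_n, a_{n−1}]ᵀ = A·[a_{n−1}, a_{n−2}]ᵀ, so [a_7, a_6]ᵀ = A^6·[a_1, a_0]ᵀ.
A^6 = [[1763, 990], [495, 278]], giving [a_7, a_6]ᵀ = [[−7269], [−2041]].

−7269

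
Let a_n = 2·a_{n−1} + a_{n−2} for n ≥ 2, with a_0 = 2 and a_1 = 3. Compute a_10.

With companion matrix T = [[2, 1], [1, 0]], [a_n, a_{n−1}]ᵀ = T·[a_{n−1}, a_{n−2}]ᵀ, so [a_10, a_9]ᵀ = T^9·[a_1, a_0]ᵀ.
T^9 = [[2378, 985], [985, 408]], giving [a_10, a_9]ᵀ = [[9104], [3771]].

9104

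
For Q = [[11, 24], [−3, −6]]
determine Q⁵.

[[1931, 5064], [−633, −1656]]

tr Q = 5 and det Q = 6, so the characteristic polynomial is λ² − (5)λ + (6) with roots 3 and 2.
Eigenvectors give P = [[3, 8], [−1, −3]] with P⁻¹ = [[3, 8], [−1, −3]], and Q = P·diag(3, 2)·P⁻¹.
Then Q⁵ = P·diag(243, 32)·P⁻¹ = [[729, 256], [−243, −96]] · [[3, 8], [−1, −3]] = [[1931, 5064], [−633, −1656]].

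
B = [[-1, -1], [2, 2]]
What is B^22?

B² = B (a projection; rank 1, trace 1), so B^22 = B.

[[-1, -1], [2, 2]]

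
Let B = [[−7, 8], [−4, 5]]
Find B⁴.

[[161, −160], [80, −79]]

tr B = −2 and det B = −3, so the characteristic polynomial is λ² − (−2)λ + (−3) with roots 1 and −3.
Eigenvectors give P = [[1, −2], [1, −1]] with P⁻¹ = [[−1, 2], [−1, 1]], and B = P·diag(1, −3)·P⁻¹.
Then B⁴ = P·diag(1, 81)·P⁻¹ = [[1, −162], [1, −81]] · [[−1, 2], [−1, 1]] = [[161, −160], [80, −79]].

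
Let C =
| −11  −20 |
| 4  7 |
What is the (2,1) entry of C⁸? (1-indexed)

−13120

tr C = −4 and det C = 3, so the characteristic polynomial is λ² − (−4)λ + (3) with roots −1 and −3.
Eigenvectors give P = [[2, −5], [−1, 2]] with P⁻¹ = [[−2, −5], [−1, −2]], and C = P·diag(−1, −3)·P⁻¹.
Then C⁸ = P·diag(1, 6561)·P⁻¹ = [[2, −32805], [−1, 13122]] · [[−2, −5], [−1, −2]] = [[32801, 65600], [−13120, −26239]].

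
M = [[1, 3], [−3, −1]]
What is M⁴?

M² = [[−8, 0], [0, −8]]
M³ = [[−8, −24], [24, 8]]
M⁴ = [[64, 0], [0, 64]]

[[64, 0], [0, 64]]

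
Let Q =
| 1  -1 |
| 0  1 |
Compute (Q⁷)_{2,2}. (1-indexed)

Q = I + N where N = [[0, -1], [0, 0]] is strictly upper-triangular, so N² = 0.
(I + N)⁷ = I + 7·N = [[1, -7], [0, 1]].

1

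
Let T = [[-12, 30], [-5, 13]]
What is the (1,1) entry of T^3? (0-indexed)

97

tr T = 1 and det T = -6, so the characteristic polynomial is λ² − (1)λ + (-6) with roots -2 and 3.
Eigenvectors give P = [[3, -2], [1, -1]] with P⁻¹ = [[1, -2], [1, -3]], and T = P·diag(-2, 3)·P⁻¹.
Then T^3 = P·diag(-8, 27)·P⁻¹ = [[-24, -54], [-8, -27]] · [[1, -2], [1, -3]] = [[-78, 210], [-35, 97]].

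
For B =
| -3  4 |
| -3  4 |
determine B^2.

B² = B (a projection; rank 1, trace 1), so B^2 = B.

[[-3, 4], [-3, 4]]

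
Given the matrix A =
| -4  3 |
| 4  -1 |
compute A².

[[28, -15], [-20, 13]]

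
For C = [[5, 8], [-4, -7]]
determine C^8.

tr C = -2 and det C = -3, so the characteristic polynomial is λ² − (-2)λ + (-3) with roots 1 and -3.
Eigenvectors give P = [[2, -1], [-1, 1]] with P⁻¹ = [[1, 1], [1, 2]], and C = P·diag(1, -3)·P⁻¹.
Then C^8 = P·diag(1, 6561)·P⁻¹ = [[2, -6561], [-1, 6561]] · [[1, 1], [1, 2]] = [[-6559, -13120], [6560, 13121]].

[[-6559, -13120], [6560, 13121]]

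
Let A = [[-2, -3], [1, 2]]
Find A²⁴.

[[1, 0], [0, 1]]

A² = I (check: tr A = 0 and det A = -1), so A²⁴ = I since 24 is even.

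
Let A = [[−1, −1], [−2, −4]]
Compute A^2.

[[3, 5], [10, 18]]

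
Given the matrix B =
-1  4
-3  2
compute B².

[[-11, 4], [-3, -8]]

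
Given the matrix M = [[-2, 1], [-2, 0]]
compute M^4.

M^2 = [[2, -2], [4, -2]]
M^3 = [[0, 2], [-4, 4]]
M^4 = [[-4, 0], [0, -4]]

[[-4, 0], [0, -4]]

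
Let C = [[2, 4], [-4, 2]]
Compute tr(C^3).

C^2 = [[-12, 16], [-16, -12]]
C^3 = [[-88, -16], [16, -88]]

-176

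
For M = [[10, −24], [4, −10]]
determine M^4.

tr M = 0 and det M = −4, so the characteristic polynomial is λ² − (0)λ + (−4) with roots −2 and 2.
Eigenvectors give P = [[2, −3], [1, −1]] with P⁻¹ = [[−1, 3], [−1, 2]], and M = P·diag(−2, 2)·P⁻¹.
Then M^4 = P·diag(16, 16)·P⁻¹ = [[32, −48], [16, −16]] · [[−1, 3], [−1, 2]] = [[16, 0], [0, 16]].

[[16, 0], [0, 16]]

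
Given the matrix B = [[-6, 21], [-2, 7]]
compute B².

[[-6, 21], [-2, 7]]

B² = B (a projection; rank 1, trace 1), so B² = B.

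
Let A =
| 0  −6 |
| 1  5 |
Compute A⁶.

tr A = 5 and det A = 6, so the characteristic polynomial is λ² − (5)λ + (6) with roots 2 and 3.
Eigenvectors give P = [[−3, −2], [1, 1]] with P⁻¹ = [[−1, −2], [1, 3]], and A = P·diag(2, 3)·P⁻¹.
Then A⁶ = P·diag(64, 729)·P⁻¹ = [[−192, −1458], [64, 729]] · [[−1, −2], [1, 3]] = [[−1266, −3990], [665, 2059]].

[[−1266, −3990], [665, 2059]]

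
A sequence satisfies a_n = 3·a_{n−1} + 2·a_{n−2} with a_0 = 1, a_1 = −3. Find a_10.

With companion matrix Q = [[3, 2], [1, 0]], [a_n, a_{n−1}]ᵀ = Q·[a_{n−1}, a_{n−2}]ᵀ, so [a_10, a_9]ᵀ = Q⁹·[a_1, a_0]ᵀ.
Q⁹ = [[79647, 44726], [22363, 12558]], giving [a_10, a_9]ᵀ = [[−194215], [−54531]].

−194215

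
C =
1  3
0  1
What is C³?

[[1, 9], [0, 1]]

C = I + N where N = [[0, 3], [0, 0]] is strictly upper-triangular, so N² = 0.
(I + N)³ = I + 3·N = [[1, 9], [0, 1]].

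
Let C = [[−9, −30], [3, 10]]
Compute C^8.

C² = C (a projection; rank 1, trace 1), so C^8 = C.

[[−9, −30], [3, 10]]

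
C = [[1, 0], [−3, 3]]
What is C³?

[[1, 0], [−39, 27]]

C² = [[1, 0], [−12, 9]]
C³ = [[1, 0], [−39, 27]]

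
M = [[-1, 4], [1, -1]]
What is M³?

[[-13, 28], [7, -13]]

M² = [[5, -8], [-2, 5]]
M³ = [[-13, 28], [7, -13]]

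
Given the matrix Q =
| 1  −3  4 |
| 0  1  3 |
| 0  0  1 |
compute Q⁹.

Q = I + N where N = [[0, −3, 4], [0, 0, 3], [0, 0, 0]] is strictly upper-triangular, so N³ = 0.
(I + N)⁹ = I + 9·N + 36·N² = [[1, −27, −288], [0, 1, 27], [0, 0, 1]].

[[1, −27, −288], [0, 1, 27], [0, 0, 1]]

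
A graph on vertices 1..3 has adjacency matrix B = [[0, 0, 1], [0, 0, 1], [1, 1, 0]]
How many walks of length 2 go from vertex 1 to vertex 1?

The number of length-2 walks from vertex 1 to vertex 1 is entry (1,1) of B^2, where B is the adjacency matrix.
B^2 = [[1, 1, 0], [1, 1, 0], [0, 0, 2]]

1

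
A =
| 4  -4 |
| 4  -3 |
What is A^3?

A^2 = [[0, -4], [4, -7]]
A^3 = [[-16, 12], [-12, 5]]

[[-16, 12], [-12, 5]]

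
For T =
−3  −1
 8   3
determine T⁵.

T² = I (check: tr T = 0 and det T = −1), so T⁵ = T since 5 is odd.

[[−3, −1], [8, 3]]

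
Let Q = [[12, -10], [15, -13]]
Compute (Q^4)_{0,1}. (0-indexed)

tr Q = -1 and det Q = -6, so the characteristic polynomial is λ² − (-1)λ + (-6) with roots -3 and 2.
Eigenvectors give P = [[2, 1], [3, 1]] with P⁻¹ = [[-1, 1], [3, -2]], and Q = P·diag(-3, 2)·P⁻¹.
Then Q^4 = P·diag(81, 16)·P⁻¹ = [[162, 16], [243, 16]] · [[-1, 1], [3, -2]] = [[-114, 130], [-195, 211]].

130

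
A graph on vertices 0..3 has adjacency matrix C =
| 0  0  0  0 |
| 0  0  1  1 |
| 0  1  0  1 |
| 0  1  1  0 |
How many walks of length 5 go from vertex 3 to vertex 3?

10

The number of length-5 walks from vertex 3 to vertex 3 is entry (3,3) of C⁵, where C is the adjacency matrix.
C² = [[0, 0, 0, 0], [0, 2, 1, 1], [0, 1, 2, 1], [0, 1, 1, 2]]
C³ = [[0, 0, 0, 0], [0, 2, 3, 3], [0, 3, 2, 3], [0, 3, 3, 2]]
C⁴ = [[0, 0, 0, 0], [0, 6, 5, 5], [0, 5, 6, 5], [0, 5, 5, 6]]
C⁵ = [[0, 0, 0, 0], [0, 10, 11, 11], [0, 11, 10, 11], [0, 11, 11, 10]]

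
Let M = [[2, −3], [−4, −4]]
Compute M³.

M² = [[16, 6], [8, 28]]
M³ = [[8, −72], [−96, −136]]

[[8, −72], [−96, −136]]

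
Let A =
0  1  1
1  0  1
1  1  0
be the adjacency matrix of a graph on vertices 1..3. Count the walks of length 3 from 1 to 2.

3

The number of length-3 walks from vertex 1 to vertex 2 is entry (1,2) of A^3, where A is the adjacency matrix.
A^2 = [[2, 1, 1], [1, 2, 1], [1, 1, 2]]
A^3 = [[2, 3, 3], [3, 2, 3], [3, 3, 2]]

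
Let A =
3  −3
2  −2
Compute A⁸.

[[3, −3], [2, −2]]

A² = A (a projection; rank 1, trace 1), so A⁸ = A.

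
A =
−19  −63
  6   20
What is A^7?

[[−775, −2709], [258, 902]]

tr A = 1 and det A = −2, so the characteristic polynomial is λ² − (1)λ + (−2) with roots −1 and 2.
Eigenvectors give P = [[−7, −3], [2, 1]] with P⁻¹ = [[−1, −3], [2, 7]], and A = P·diag(−1, 2)·P⁻¹.
Then A^7 = P·diag(−1, 128)·P⁻¹ = [[7, −384], [−2, 128]] · [[−1, −3], [2, 7]] = [[−775, −2709], [258, 902]].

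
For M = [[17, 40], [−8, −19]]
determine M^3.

[[113, 280], [−56, −139]]

tr M = −2 and det M = −3, so the characteristic polynomial is λ² − (−2)λ + (−3) with roots 1 and −3.
Eigenvectors give P = [[5, −2], [−2, 1]] with P⁻¹ = [[1, 2], [2, 5]], and M = P·diag(1, −3)·P⁻¹.
Then M^3 = P·diag(1, −27)·P⁻¹ = [[5, 54], [−2, −27]] · [[1, 2], [2, 5]] = [[113, 280], [−56, −139]].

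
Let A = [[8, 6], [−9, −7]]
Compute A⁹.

tr A = 1 and det A = −2, so the characteristic polynomial is λ² − (1)λ + (−2) with roots −1 and 2.
Eigenvectors give P = [[−2, −1], [3, 1]] with P⁻¹ = [[1, 1], [−3, −2]], and A = P·diag(−1, 2)·P⁻¹.
Then A⁹ = P·diag(−1, 512)·P⁻¹ = [[2, −512], [−3, 512]] · [[1, 1], [−3, −2]] = [[1538, 1026], [−1539, −1027]].

[[1538, 1026], [−1539, −1027]]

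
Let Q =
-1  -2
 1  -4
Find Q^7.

tr Q = -5 and det Q = 6, so the characteristic polynomial is λ² − (-5)λ + (6) with roots -3 and -2.
Eigenvectors give P = [[1, -2], [1, -1]] with P⁻¹ = [[-1, 2], [-1, 1]], and Q = P·diag(-3, -2)·P⁻¹.
Then Q^7 = P·diag(-2187, -128)·P⁻¹ = [[-2187, 256], [-2187, 128]] · [[-1, 2], [-1, 1]] = [[1931, -4118], [2059, -4246]].

[[1931, -4118], [2059, -4246]]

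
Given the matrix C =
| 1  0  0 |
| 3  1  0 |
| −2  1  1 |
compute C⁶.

[[1, 0, 0], [18, 1, 0], [33, 6, 1]]

C = I + N where N = [[0, 0, 0], [3, 0, 0], [−2, 1, 0]] is strictly lower-triangular, so N³ = 0.
(I + N)⁶ = I + 6·N + 15·N² = [[1, 0, 0], [18, 1, 0], [33, 6, 1]].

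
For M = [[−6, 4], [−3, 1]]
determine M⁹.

tr M = −5 and det M = 6, so the characteristic polynomial is λ² − (−5)λ + (6) with roots −2 and −3.
Eigenvectors give P = [[1, 4], [1, 3]] with P⁻¹ = [[−3, 4], [1, −1]], and M = P·diag(−2, −3)·P⁻¹.
Then M⁹ = P·diag(−512, −19683)·P⁻¹ = [[−512, −78732], [−512, −59049]] · [[−3, 4], [1, −1]] = [[−77196, 76684], [−57513, 57001]].

[[−77196, 76684], [−57513, 57001]]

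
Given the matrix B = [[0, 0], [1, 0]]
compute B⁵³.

B is strictly triangular, hence nilpotent: B² = 0, so B⁵³ = 0.

[[0, 0], [0, 0]]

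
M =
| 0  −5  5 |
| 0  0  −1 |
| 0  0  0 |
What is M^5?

[[0, 0, 0], [0, 0, 0], [0, 0, 0]]

M is strictly triangular, hence nilpotent: M^3 = 0, so M^5 = 0.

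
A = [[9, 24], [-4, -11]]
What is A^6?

[[-1455, -4368], [728, 2185]]

tr A = -2 and det A = -3, so the characteristic polynomial is λ² − (-2)λ + (-3) with roots -3 and 1.
Eigenvectors give P = [[-2, 3], [1, -1]] with P⁻¹ = [[1, 3], [1, 2]], and A = P·diag(-3, 1)·P⁻¹.
Then A^6 = P·diag(729, 1)·P⁻¹ = [[-1458, 3], [729, -1]] · [[1, 3], [1, 2]] = [[-1455, -4368], [728, 2185]].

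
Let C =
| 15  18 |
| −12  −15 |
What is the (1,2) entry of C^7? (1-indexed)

13122

tr C = 0 and det C = −9, so the characteristic polynomial is λ² − (0)λ + (−9) with roots 3 and −3.
Eigenvectors give P = [[3, −1], [−2, 1]] with P⁻¹ = [[1, 1], [2, 3]], and C = P·diag(3, −3)·P⁻¹.
Then C^7 = P·diag(2187, −2187)·P⁻¹ = [[6561, 2187], [−4374, −2187]] · [[1, 1], [2, 3]] = [[10935, 13122], [−8748, −10935]].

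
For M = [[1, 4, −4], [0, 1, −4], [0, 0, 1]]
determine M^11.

M = I + N where N = [[0, 4, −4], [0, 0, −4], [0, 0, 0]] is strictly upper-triangular, so N^3 = 0.
(I + N)^11 = I + 11·N + 55·N^2 = [[1, 44, −924], [0, 1, −44], [0, 0, 1]].

[[1, 44, −924], [0, 1, −44], [0, 0, 1]]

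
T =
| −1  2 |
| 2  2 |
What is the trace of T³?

T² = [[5, 2], [2, 8]]
T³ = [[−1, 14], [14, 20]]

19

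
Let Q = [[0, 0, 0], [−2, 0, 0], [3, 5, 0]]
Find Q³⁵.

[[0, 0, 0], [0, 0, 0], [0, 0, 0]]

Q is strictly triangular, hence nilpotent: Q³ = 0, so Q³⁵ = 0.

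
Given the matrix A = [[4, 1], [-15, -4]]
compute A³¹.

[[4, 1], [-15, -4]]

A² = I (check: tr A = 0 and det A = -1), so A³¹ = A since 31 is odd.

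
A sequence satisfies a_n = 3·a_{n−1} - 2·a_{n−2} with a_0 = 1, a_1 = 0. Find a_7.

With companion matrix T = [[3, -2], [1, 0]], [a_n, a_{n−1}]ᵀ = T·[a_{n−1}, a_{n−2}]ᵀ, so [a_7, a_6]ᵀ = T^6·[a_1, a_0]ᵀ.
T^6 = [[127, -126], [63, -62]], giving [a_7, a_6]ᵀ = [[-126], [-62]].

-126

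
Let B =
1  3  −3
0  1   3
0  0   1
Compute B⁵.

[[1, 15, 75], [0, 1, 15], [0, 0, 1]]

B = I + N where N = [[0, 3, −3], [0, 0, 3], [0, 0, 0]] is strictly upper-triangular, so N³ = 0.
(I + N)⁵ = I + 5·N + 10·N² = [[1, 15, 75], [0, 1, 15], [0, 0, 1]].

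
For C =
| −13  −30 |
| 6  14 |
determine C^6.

[[−251, −630], [126, 316]]

tr C = 1 and det C = −2, so the characteristic polynomial is λ² − (1)λ + (−2) with roots 2 and −1.
Eigenvectors give P = [[−2, −5], [1, 2]] with P⁻¹ = [[2, 5], [−1, −2]], and C = P·diag(2, −1)·P⁻¹.
Then C^6 = P·diag(64, 1)·P⁻¹ = [[−128, −5], [64, 2]] · [[2, 5], [−1, −2]] = [[−251, −630], [126, 316]].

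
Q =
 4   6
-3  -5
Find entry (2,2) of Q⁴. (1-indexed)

31

tr Q = -1 and det Q = -2, so the characteristic polynomial is λ² − (-1)λ + (-2) with roots 1 and -2.
Eigenvectors give P = [[2, -1], [-1, 1]] with P⁻¹ = [[1, 1], [1, 2]], and Q = P·diag(1, -2)·P⁻¹.
Then Q⁴ = P·diag(1, 16)·P⁻¹ = [[2, -16], [-1, 16]] · [[1, 1], [1, 2]] = [[-14, -30], [15, 31]].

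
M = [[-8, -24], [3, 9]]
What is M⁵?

M² = M (a projection; rank 1, trace 1), so M⁵ = M.

[[-8, -24], [3, 9]]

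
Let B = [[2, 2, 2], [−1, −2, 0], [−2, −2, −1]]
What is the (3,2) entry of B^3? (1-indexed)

2

B^2 = [[−2, −4, 2], [0, 2, −2], [0, 2, −3]]
B^3 = [[−4, 0, −6], [2, 0, 2], [4, 2, 3]]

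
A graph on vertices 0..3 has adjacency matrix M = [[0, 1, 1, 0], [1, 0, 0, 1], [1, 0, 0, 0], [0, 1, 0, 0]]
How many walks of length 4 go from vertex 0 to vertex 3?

3

The number of length-4 walks from vertex 0 to vertex 3 is entry (0,3) of M^4, where M is the adjacency matrix.
M^2 = [[2, 0, 0, 1], [0, 2, 1, 0], [0, 1, 1, 0], [1, 0, 0, 1]]
M^3 = [[0, 3, 2, 0], [3, 0, 0, 2], [2, 0, 0, 1], [0, 2, 1, 0]]
M^4 = [[5, 0, 0, 3], [0, 5, 3, 0], [0, 3, 2, 0], [3, 0, 0, 2]]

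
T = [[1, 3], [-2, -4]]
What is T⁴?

[[-29, -45], [30, 46]]

tr T = -3 and det T = 2, so the characteristic polynomial is λ² − (-3)λ + (2) with roots -1 and -2.
Eigenvectors give P = [[3, -1], [-2, 1]] with P⁻¹ = [[1, 1], [2, 3]], and T = P·diag(-1, -2)·P⁻¹.
Then T⁴ = P·diag(1, 16)·P⁻¹ = [[3, -16], [-2, 16]] · [[1, 1], [2, 3]] = [[-29, -45], [30, 46]].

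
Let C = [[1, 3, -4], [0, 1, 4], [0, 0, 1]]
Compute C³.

[[1, 9, 24], [0, 1, 12], [0, 0, 1]]

C = I + N where N = [[0, 3, -4], [0, 0, 4], [0, 0, 0]] is strictly upper-triangular, so N³ = 0.
(I + N)³ = I + 3·N + 3·N² = [[1, 9, 24], [0, 1, 12], [0, 0, 1]].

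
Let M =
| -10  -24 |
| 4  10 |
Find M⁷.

tr M = 0 and det M = -4, so the characteristic polynomial is λ² − (0)λ + (-4) with roots 2 and -2.
Eigenvectors give P = [[2, 3], [-1, -1]] with P⁻¹ = [[-1, -3], [1, 2]], and M = P·diag(2, -2)·P⁻¹.
Then M⁷ = P·diag(128, -128)·P⁻¹ = [[256, -384], [-128, 128]] · [[-1, -3], [1, 2]] = [[-640, -1536], [256, 640]].

[[-640, -1536], [256, 640]]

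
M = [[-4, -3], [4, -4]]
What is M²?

[[4, 24], [-32, 4]]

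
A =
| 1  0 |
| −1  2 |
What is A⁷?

tr A = 3 and det A = 2, so the characteristic polynomial is λ² − (3)λ + (2) with roots 2 and 1.
Eigenvectors give P = [[0, 1], [−1, 1]] with P⁻¹ = [[1, −1], [1, 0]], and A = P·diag(2, 1)·P⁻¹.
Then A⁷ = P·diag(128, 1)·P⁻¹ = [[0, 1], [−128, 1]] · [[1, −1], [1, 0]] = [[1, 0], [−127, 128]].

[[1, 0], [−127, 128]]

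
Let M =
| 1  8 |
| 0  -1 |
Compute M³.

M² = I (check: tr M = 0 and det M = -1), so M³ = M since 3 is odd.

[[1, 8], [0, -1]]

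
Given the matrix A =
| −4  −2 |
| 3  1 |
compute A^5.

[[−94, −62], [93, 61]]

tr A = −3 and det A = 2, so the characteristic polynomial is λ² − (−3)λ + (2) with roots −1 and −2.
Eigenvectors give P = [[−2, −1], [3, 1]] with P⁻¹ = [[1, 1], [−3, −2]], and A = P·diag(−1, −2)·P⁻¹.
Then A^5 = P·diag(−1, −32)·P⁻¹ = [[2, 32], [−3, −32]] · [[1, 1], [−3, −2]] = [[−94, −62], [93, 61]].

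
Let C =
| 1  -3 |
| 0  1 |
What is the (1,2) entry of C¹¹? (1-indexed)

-33

C = I + N where N = [[0, -3], [0, 0]] is strictly upper-triangular, so N² = 0.
(I + N)¹¹ = I + 11·N = [[1, -33], [0, 1]].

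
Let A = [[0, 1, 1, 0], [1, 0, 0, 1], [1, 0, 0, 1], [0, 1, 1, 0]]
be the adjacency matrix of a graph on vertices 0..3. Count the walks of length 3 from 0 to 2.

4

The number of length-3 walks from vertex 0 to vertex 2 is entry (0,2) of A³, where A is the adjacency matrix.
A² = [[2, 0, 0, 2], [0, 2, 2, 0], [0, 2, 2, 0], [2, 0, 0, 2]]
A³ = [[0, 4, 4, 0], [4, 0, 0, 4], [4, 0, 0, 4], [0, 4, 4, 0]]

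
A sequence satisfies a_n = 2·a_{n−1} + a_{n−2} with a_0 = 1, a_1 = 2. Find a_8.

With companion matrix Q = [[2, 1], [1, 0]], [a_n, a_{n−1}]ᵀ = Q·[a_{n−1}, a_{n−2}]ᵀ, so [a_8, a_7]ᵀ = Q⁷·[a_1, a_0]ᵀ.
Q⁷ = [[408, 169], [169, 70]], giving [a_8, a_7]ᵀ = [[985], [408]].

985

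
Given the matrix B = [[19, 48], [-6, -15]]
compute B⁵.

[[2179, 5808], [-726, -1935]]

tr B = 4 and det B = 3, so the characteristic polynomial is λ² − (4)λ + (3) with roots 3 and 1.
Eigenvectors give P = [[3, -8], [-1, 3]] with P⁻¹ = [[3, 8], [1, 3]], and B = P·diag(3, 1)·P⁻¹.
Then B⁵ = P·diag(243, 1)·P⁻¹ = [[729, -8], [-243, 3]] · [[3, 8], [1, 3]] = [[2179, 5808], [-726, -1935]].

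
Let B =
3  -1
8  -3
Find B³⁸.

B² = I (check: tr B = 0 and det B = -1), so B³⁸ = I since 38 is even.

[[1, 0], [0, 1]]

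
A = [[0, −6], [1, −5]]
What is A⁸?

[[−12354, 37830], [−6305, 19171]]

tr A = −5 and det A = 6, so the characteristic polynomial is λ² − (−5)λ + (6) with roots −2 and −3.
Eigenvectors give P = [[3, −2], [1, −1]] with P⁻¹ = [[1, −2], [1, −3]], and A = P·diag(−2, −3)·P⁻¹.
Then A⁸ = P·diag(256, 6561)·P⁻¹ = [[768, −13122], [256, −6561]] · [[1, −2], [1, −3]] = [[−12354, 37830], [−6305, 19171]].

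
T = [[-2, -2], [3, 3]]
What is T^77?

[[-2, -2], [3, 3]]

T² = T (a projection; rank 1, trace 1), so T^77 = T.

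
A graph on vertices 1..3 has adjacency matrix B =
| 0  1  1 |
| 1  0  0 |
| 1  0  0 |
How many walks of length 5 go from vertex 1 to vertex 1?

0

The number of length-5 walks from vertex 1 to vertex 1 is entry (1,1) of B⁵, where B is the adjacency matrix.
B² = [[2, 0, 0], [0, 1, 1], [0, 1, 1]]
B³ = [[0, 2, 2], [2, 0, 0], [2, 0, 0]]
B⁴ = [[4, 0, 0], [0, 2, 2], [0, 2, 2]]
B⁵ = [[0, 4, 4], [4, 0, 0], [4, 0, 0]]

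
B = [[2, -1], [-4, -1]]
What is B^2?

[[8, -1], [-4, 5]]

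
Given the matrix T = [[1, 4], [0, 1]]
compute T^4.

T = I + N where N = [[0, 4], [0, 0]] is strictly upper-triangular, so N^2 = 0.
(I + N)^4 = I + 4·N = [[1, 16], [0, 1]].

[[1, 16], [0, 1]]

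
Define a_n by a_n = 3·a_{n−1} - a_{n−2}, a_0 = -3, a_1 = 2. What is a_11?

55717

With companion matrix T = [[3, -1], [1, 0]], [a_n, a_{n−1}]ᵀ = T·[a_{n−1}, a_{n−2}]ᵀ, so [a_11, a_10]ᵀ = T^10·[a_1, a_0]ᵀ.
T^10 = [[17711, -6765], [6765, -2584]], giving [a_11, a_10]ᵀ = [[55717], [21282]].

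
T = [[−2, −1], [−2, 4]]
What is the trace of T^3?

T^2 = [[6, −2], [−4, 18]]
T^3 = [[−8, −14], [−28, 76]]

68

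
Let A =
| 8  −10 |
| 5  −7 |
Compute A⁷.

[[4502, −4630], [2315, −2443]]

tr A = 1 and det A = −6, so the characteristic polynomial is λ² − (1)λ + (−6) with roots −2 and 3.
Eigenvectors give P = [[1, 2], [1, 1]] with P⁻¹ = [[−1, 2], [1, −1]], and A = P·diag(−2, 3)·P⁻¹.
Then A⁷ = P·diag(−128, 2187)·P⁻¹ = [[−128, 4374], [−128, 2187]] · [[−1, 2], [1, −1]] = [[4502, −4630], [2315, −2443]].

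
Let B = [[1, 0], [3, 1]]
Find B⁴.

[[1, 0], [12, 1]]

B = I + N where N = [[0, 0], [3, 0]] is strictly lower-triangular, so N² = 0.
(I + N)⁴ = I + 4·N = [[1, 0], [12, 1]].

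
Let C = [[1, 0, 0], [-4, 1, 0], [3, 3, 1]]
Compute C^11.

[[1, 0, 0], [-44, 1, 0], [-627, 33, 1]]

C = I + N where N = [[0, 0, 0], [-4, 0, 0], [3, 3, 0]] is strictly lower-triangular, so N^3 = 0.
(I + N)^11 = I + 11·N + 55·N^2 = [[1, 0, 0], [-44, 1, 0], [-627, 33, 1]].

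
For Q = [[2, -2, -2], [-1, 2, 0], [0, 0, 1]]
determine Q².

[[6, -8, -6], [-4, 6, 2], [0, 0, 1]]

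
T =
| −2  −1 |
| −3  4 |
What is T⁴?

[[61, −52], [−156, 373]]

T² = [[7, −2], [−6, 19]]
T³ = [[−8, −15], [−45, 82]]
T⁴ = [[61, −52], [−156, 373]]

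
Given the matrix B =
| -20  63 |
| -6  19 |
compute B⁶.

[[442, -1323], [126, -377]]

tr B = -1 and det B = -2, so the characteristic polynomial is λ² − (-1)λ + (-2) with roots -2 and 1.
Eigenvectors give P = [[7, 3], [2, 1]] with P⁻¹ = [[1, -3], [-2, 7]], and B = P·diag(-2, 1)·P⁻¹.
Then B⁶ = P·diag(64, 1)·P⁻¹ = [[448, 3], [128, 1]] · [[1, -3], [-2, 7]] = [[442, -1323], [126, -377]].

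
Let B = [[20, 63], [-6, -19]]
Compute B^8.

tr B = 1 and det B = -2, so the characteristic polynomial is λ² − (1)λ + (-2) with roots -1 and 2.
Eigenvectors give P = [[3, -7], [-1, 2]] with P⁻¹ = [[-2, -7], [-1, -3]], and B = P·diag(-1, 2)·P⁻¹.
Then B^8 = P·diag(1, 256)·P⁻¹ = [[3, -1792], [-1, 512]] · [[-2, -7], [-1, -3]] = [[1786, 5355], [-510, -1529]].

[[1786, 5355], [-510, -1529]]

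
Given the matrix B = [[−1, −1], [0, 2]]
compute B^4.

B^2 = [[1, −1], [0, 4]]
B^3 = [[−1, −3], [0, 8]]
B^4 = [[1, −5], [0, 16]]

[[1, −5], [0, 16]]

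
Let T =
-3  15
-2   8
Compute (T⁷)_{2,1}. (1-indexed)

tr T = 5 and det T = 6, so the characteristic polynomial is λ² − (5)λ + (6) with roots 2 and 3.
Eigenvectors give P = [[3, -5], [1, -2]] with P⁻¹ = [[2, -5], [1, -3]], and T = P·diag(2, 3)·P⁻¹.
Then T⁷ = P·diag(128, 2187)·P⁻¹ = [[384, -10935], [128, -4374]] · [[2, -5], [1, -3]] = [[-10167, 30885], [-4118, 12482]].

-4118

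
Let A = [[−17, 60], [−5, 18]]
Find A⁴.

[[−179, 780], [−65, 276]]

tr A = 1 and det A = −6, so the characteristic polynomial is λ² − (1)λ + (−6) with roots −2 and 3.
Eigenvectors give P = [[4, −3], [1, −1]] with P⁻¹ = [[1, −3], [1, −4]], and A = P·diag(−2, 3)·P⁻¹.
Then A⁴ = P·diag(16, 81)·P⁻¹ = [[64, −243], [16, −81]] · [[1, −3], [1, −4]] = [[−179, 780], [−65, 276]].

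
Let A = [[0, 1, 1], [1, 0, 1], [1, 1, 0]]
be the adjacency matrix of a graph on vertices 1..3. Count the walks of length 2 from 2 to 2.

2

The number of length-2 walks from vertex 2 to vertex 2 is entry (2,2) of A², where A is the adjacency matrix.
A² = [[2, 1, 1], [1, 2, 1], [1, 1, 2]]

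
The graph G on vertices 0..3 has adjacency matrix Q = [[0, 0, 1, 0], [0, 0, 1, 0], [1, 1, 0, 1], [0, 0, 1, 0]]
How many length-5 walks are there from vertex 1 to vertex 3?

0

The number of length-5 walks from vertex 1 to vertex 3 is entry (1,3) of Q⁵, where Q is the adjacency matrix.
Q² = [[1, 1, 0, 1], [1, 1, 0, 1], [0, 0, 3, 0], [1, 1, 0, 1]]
Q³ = [[0, 0, 3, 0], [0, 0, 3, 0], [3, 3, 0, 3], [0, 0, 3, 0]]
Q⁴ = [[3, 3, 0, 3], [3, 3, 0, 3], [0, 0, 9, 0], [3, 3, 0, 3]]
Q⁵ = [[0, 0, 9, 0], [0, 0, 9, 0], [9, 9, 0, 9], [0, 0, 9, 0]]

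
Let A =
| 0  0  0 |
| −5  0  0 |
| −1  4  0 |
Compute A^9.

[[0, 0, 0], [0, 0, 0], [0, 0, 0]]

A is strictly triangular, hence nilpotent: A^3 = 0, so A^9 = 0.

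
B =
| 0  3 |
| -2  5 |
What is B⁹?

[[-37830, 57513], [-38342, 58025]]

tr B = 5 and det B = 6, so the characteristic polynomial is λ² − (5)λ + (6) with roots 3 and 2.
Eigenvectors give P = [[1, -3], [1, -2]] with P⁻¹ = [[-2, 3], [-1, 1]], and B = P·diag(3, 2)·P⁻¹.
Then B⁹ = P·diag(19683, 512)·P⁻¹ = [[19683, -1536], [19683, -1024]] · [[-2, 3], [-1, 1]] = [[-37830, 57513], [-38342, 58025]].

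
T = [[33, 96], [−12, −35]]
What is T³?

[[225, 672], [−84, −251]]

tr T = −2 and det T = −3, so the characteristic polynomial is λ² − (−2)λ + (−3) with roots −3 and 1.
Eigenvectors give P = [[−8, −3], [3, 1]] with P⁻¹ = [[1, 3], [−3, −8]], and T = P·diag(−3, 1)·P⁻¹.
Then T³ = P·diag(−27, 1)·P⁻¹ = [[216, −3], [−81, 1]] · [[1, 3], [−3, −8]] = [[225, 672], [−84, −251]].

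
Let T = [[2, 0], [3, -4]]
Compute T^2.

[[4, 0], [-6, 16]]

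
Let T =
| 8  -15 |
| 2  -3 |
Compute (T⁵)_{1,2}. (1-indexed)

tr T = 5 and det T = 6, so the characteristic polynomial is λ² − (5)λ + (6) with roots 3 and 2.
Eigenvectors give P = [[3, -5], [1, -2]] with P⁻¹ = [[2, -5], [1, -3]], and T = P·diag(3, 2)·P⁻¹.
Then T⁵ = P·diag(243, 32)·P⁻¹ = [[729, -160], [243, -64]] · [[2, -5], [1, -3]] = [[1298, -3165], [422, -1023]].

-3165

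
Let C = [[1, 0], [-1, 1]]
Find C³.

C = I + N where N = [[0, 0], [-1, 0]] is strictly lower-triangular, so N² = 0.
(I + N)³ = I + 3·N = [[1, 0], [-3, 1]].

[[1, 0], [-3, 1]]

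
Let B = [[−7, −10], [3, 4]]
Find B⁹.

tr B = −3 and det B = 2, so the characteristic polynomial is λ² − (−3)λ + (2) with roots −2 and −1.
Eigenvectors give P = [[2, 5], [−1, −3]] with P⁻¹ = [[3, 5], [−1, −2]], and B = P·diag(−2, −1)·P⁻¹.
Then B⁹ = P·diag(−512, −1)·P⁻¹ = [[−1024, −5], [512, 3]] · [[3, 5], [−1, −2]] = [[−3067, −5110], [1533, 2554]].

[[−3067, −5110], [1533, 2554]]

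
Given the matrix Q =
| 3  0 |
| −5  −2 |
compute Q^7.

tr Q = 1 and det Q = −6, so the characteristic polynomial is λ² − (1)λ + (−6) with roots 3 and −2.
Eigenvectors give P = [[−1, 0], [1, 1]] with P⁻¹ = [[−1, 0], [1, 1]], and Q = P·diag(3, −2)·P⁻¹.
Then Q^7 = P·diag(2187, −128)·P⁻¹ = [[−2187, 0], [2187, −128]] · [[−1, 0], [1, 1]] = [[2187, 0], [−2315, −128]].

[[2187, 0], [−2315, −128]]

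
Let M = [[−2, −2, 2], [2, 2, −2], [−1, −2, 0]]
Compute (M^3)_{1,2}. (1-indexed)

M^2 = [[−2, −4, 0], [2, 4, 0], [−2, −2, 2]]
M^3 = [[−4, −4, 4], [4, 4, −4], [−2, −4, 0]]

−4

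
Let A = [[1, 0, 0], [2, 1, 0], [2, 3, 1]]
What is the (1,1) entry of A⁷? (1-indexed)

1

A = I + N where N = [[0, 0, 0], [2, 0, 0], [2, 3, 0]] is strictly lower-triangular, so N³ = 0.
(I + N)⁷ = I + 7·N + 21·N² = [[1, 0, 0], [14, 1, 0], [140, 21, 1]].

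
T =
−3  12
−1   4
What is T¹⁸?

[[−3, 12], [−1, 4]]

T² = T (a projection; rank 1, trace 1), so T¹⁸ = T.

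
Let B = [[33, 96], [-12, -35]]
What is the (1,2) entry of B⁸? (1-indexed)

tr B = -2 and det B = -3, so the characteristic polynomial is λ² − (-2)λ + (-3) with roots 1 and -3.
Eigenvectors give P = [[3, -8], [-1, 3]] with P⁻¹ = [[3, 8], [1, 3]], and B = P·diag(1, -3)·P⁻¹.
Then B⁸ = P·diag(1, 6561)·P⁻¹ = [[3, -52488], [-1, 19683]] · [[3, 8], [1, 3]] = [[-52479, -157440], [19680, 59041]].

-157440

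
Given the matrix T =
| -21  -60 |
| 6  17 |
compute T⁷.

[[-21861, -65580], [6558, 19673]]

tr T = -4 and det T = 3, so the characteristic polynomial is λ² − (-4)λ + (3) with roots -1 and -3.
Eigenvectors give P = [[-3, -10], [1, 3]] with P⁻¹ = [[3, 10], [-1, -3]], and T = P·diag(-1, -3)·P⁻¹.
Then T⁷ = P·diag(-1, -2187)·P⁻¹ = [[3, 21870], [-1, -6561]] · [[3, 10], [-1, -3]] = [[-21861, -65580], [6558, 19673]].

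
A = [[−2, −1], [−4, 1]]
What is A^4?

A^2 = [[8, 1], [4, 5]]
A^3 = [[−20, −7], [−28, 1]]
A^4 = [[68, 13], [52, 29]]

[[68, 13], [52, 29]]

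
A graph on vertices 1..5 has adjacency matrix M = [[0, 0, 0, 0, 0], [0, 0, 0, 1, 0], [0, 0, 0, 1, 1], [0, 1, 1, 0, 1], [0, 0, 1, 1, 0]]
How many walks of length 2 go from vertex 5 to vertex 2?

The number of length-2 walks from vertex 5 to vertex 2 is entry (5,2) of M², where M is the adjacency matrix.
M² = [[0, 0, 0, 0, 0], [0, 1, 1, 0, 1], [0, 1, 2, 1, 1], [0, 0, 1, 3, 1], [0, 1, 1, 1, 2]]

1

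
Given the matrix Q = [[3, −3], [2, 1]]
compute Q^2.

[[3, −12], [8, −5]]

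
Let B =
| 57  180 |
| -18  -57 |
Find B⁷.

[[41553, 131220], [-13122, -41553]]

tr B = 0 and det B = -9, so the characteristic polynomial is λ² − (0)λ + (-9) with roots 3 and -3.
Eigenvectors give P = [[-10, -3], [3, 1]] with P⁻¹ = [[-1, -3], [3, 10]], and B = P·diag(3, -3)·P⁻¹.
Then B⁷ = P·diag(2187, -2187)·P⁻¹ = [[-21870, 6561], [6561, -2187]] · [[-1, -3], [3, 10]] = [[41553, 131220], [-13122, -41553]].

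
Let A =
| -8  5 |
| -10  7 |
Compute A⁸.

[[12866, -6305], [12610, -6049]]

tr A = -1 and det A = -6, so the characteristic polynomial is λ² − (-1)λ + (-6) with roots -3 and 2.
Eigenvectors give P = [[1, -1], [1, -2]] with P⁻¹ = [[2, -1], [1, -1]], and A = P·diag(-3, 2)·P⁻¹.
Then A⁸ = P·diag(6561, 256)·P⁻¹ = [[6561, -256], [6561, -512]] · [[2, -1], [1, -1]] = [[12866, -6305], [12610, -6049]].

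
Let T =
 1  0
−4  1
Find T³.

[[1, 0], [−12, 1]]

T = I + N where N = [[0, 0], [−4, 0]] is strictly lower-triangular, so N² = 0.
(I + N)³ = I + 3·N = [[1, 0], [−12, 1]].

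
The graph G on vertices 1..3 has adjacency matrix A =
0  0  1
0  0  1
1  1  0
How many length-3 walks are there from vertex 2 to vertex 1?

0

The number of length-3 walks from vertex 2 to vertex 1 is entry (2,1) of A³, where A is the adjacency matrix.
A² = [[1, 1, 0], [1, 1, 0], [0, 0, 2]]
A³ = [[0, 0, 2], [0, 0, 2], [2, 2, 0]]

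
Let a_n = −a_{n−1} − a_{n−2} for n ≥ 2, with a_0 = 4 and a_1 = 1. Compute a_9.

With companion matrix C = [[−1, −1], [1, 0]], [a_n, a_{n−1}]ᵀ = C·[a_{n−1}, a_{n−2}]ᵀ, so [a_9, a_8]ᵀ = C^8·[a_1, a_0]ᵀ.
C^8 = [[0, 1], [−1, −1]], giving [a_9, a_8]ᵀ = [[4], [−5]].

4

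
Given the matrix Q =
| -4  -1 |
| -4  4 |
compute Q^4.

[[400, 0], [0, 400]]

Q^2 = [[20, 0], [0, 20]]
Q^3 = [[-80, -20], [-80, 80]]
Q^4 = [[400, 0], [0, 400]]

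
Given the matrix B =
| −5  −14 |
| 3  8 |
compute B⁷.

tr B = 3 and det B = 2, so the characteristic polynomial is λ² − (3)λ + (2) with roots 2 and 1.
Eigenvectors give P = [[−2, 7], [1, −3]] with P⁻¹ = [[3, 7], [1, 2]], and B = P·diag(2, 1)·P⁻¹.
Then B⁷ = P·diag(128, 1)·P⁻¹ = [[−256, 7], [128, −3]] · [[3, 7], [1, 2]] = [[−761, −1778], [381, 890]].

[[−761, −1778], [381, 890]]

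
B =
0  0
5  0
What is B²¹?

B is strictly triangular, hence nilpotent: B² = 0, so B²¹ = 0.

[[0, 0], [0, 0]]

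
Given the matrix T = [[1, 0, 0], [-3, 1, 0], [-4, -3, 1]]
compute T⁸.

[[1, 0, 0], [-24, 1, 0], [220, -24, 1]]

T = I + N where N = [[0, 0, 0], [-3, 0, 0], [-4, -3, 0]] is strictly lower-triangular, so N³ = 0.
(I + N)⁸ = I + 8·N + 28·N² = [[1, 0, 0], [-24, 1, 0], [220, -24, 1]].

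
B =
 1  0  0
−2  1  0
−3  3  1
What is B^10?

B = I + N where N = [[0, 0, 0], [−2, 0, 0], [−3, 3, 0]] is strictly lower-triangular, so N^3 = 0.
(I + N)^10 = I + 10·N + 45·N^2 = [[1, 0, 0], [−20, 1, 0], [−300, 30, 1]].

[[1, 0, 0], [−20, 1, 0], [−300, 30, 1]]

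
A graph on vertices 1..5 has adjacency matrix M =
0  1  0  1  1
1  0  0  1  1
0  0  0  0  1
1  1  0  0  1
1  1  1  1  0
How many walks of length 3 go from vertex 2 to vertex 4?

7

The number of length-3 walks from vertex 2 to vertex 4 is entry (2,4) of M³, where M is the adjacency matrix.
M² = [[3, 2, 1, 2, 2], [2, 3, 1, 2, 2], [1, 1, 1, 1, 0], [2, 2, 1, 3, 2], [2, 2, 0, 2, 4]]
M³ = [[6, 7, 2, 7, 8], [7, 6, 2, 7, 8], [2, 2, 0, 2, 4], [7, 7, 2, 6, 8], [8, 8, 4, 8, 6]]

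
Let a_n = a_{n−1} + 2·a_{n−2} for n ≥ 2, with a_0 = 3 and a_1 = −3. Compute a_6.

With companion matrix B = [[1, 2], [1, 0]], [a_n, a_{n−1}]ᵀ = B·[a_{n−1}, a_{n−2}]ᵀ, so [a_6, a_5]ᵀ = B⁵·[a_1, a_0]ᵀ.
B⁵ = [[21, 22], [11, 10]], giving [a_6, a_5]ᵀ = [[3], [−3]].

3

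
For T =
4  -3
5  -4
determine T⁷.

T² = I (check: tr T = 0 and det T = -1), so T⁷ = T since 7 is odd.

[[4, -3], [5, -4]]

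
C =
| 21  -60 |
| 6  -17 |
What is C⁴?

[[801, -2400], [240, -719]]

tr C = 4 and det C = 3, so the characteristic polynomial is λ² − (4)λ + (3) with roots 1 and 3.
Eigenvectors give P = [[3, -10], [1, -3]] with P⁻¹ = [[-3, 10], [-1, 3]], and C = P·diag(1, 3)·P⁻¹.
Then C⁴ = P·diag(1, 81)·P⁻¹ = [[3, -810], [1, -243]] · [[-3, 10], [-1, 3]] = [[801, -2400], [240, -719]].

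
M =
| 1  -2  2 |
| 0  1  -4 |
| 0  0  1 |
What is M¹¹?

[[1, -22, 462], [0, 1, -44], [0, 0, 1]]

M = I + N where N = [[0, -2, 2], [0, 0, -4], [0, 0, 0]] is strictly upper-triangular, so N³ = 0.
(I + N)¹¹ = I + 11·N + 55·N² = [[1, -22, 462], [0, 1, -44], [0, 0, 1]].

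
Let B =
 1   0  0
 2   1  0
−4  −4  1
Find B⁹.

B = I + N where N = [[0, 0, 0], [2, 0, 0], [−4, −4, 0]] is strictly lower-triangular, so N³ = 0.
(I + N)⁹ = I + 9·N + 36·N² = [[1, 0, 0], [18, 1, 0], [−324, −36, 1]].

[[1, 0, 0], [18, 1, 0], [−324, −36, 1]]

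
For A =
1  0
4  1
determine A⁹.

[[1, 0], [36, 1]]

A = I + N where N = [[0, 0], [4, 0]] is strictly lower-triangular, so N² = 0.
(I + N)⁹ = I + 9·N = [[1, 0], [36, 1]].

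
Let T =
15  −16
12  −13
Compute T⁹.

tr T = 2 and det T = −3, so the characteristic polynomial is λ² − (2)λ + (−3) with roots 3 and −1.
Eigenvectors give P = [[4, 1], [3, 1]] with P⁻¹ = [[1, −1], [−3, 4]], and T = P·diag(3, −1)·P⁻¹.
Then T⁹ = P·diag(19683, −1)·P⁻¹ = [[78732, −1], [59049, −1]] · [[1, −1], [−3, 4]] = [[78735, −78736], [59052, −59053]].

[[78735, −78736], [59052, −59053]]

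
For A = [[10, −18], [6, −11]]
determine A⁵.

[[100, −198], [66, −131]]

tr A = −1 and det A = −2, so the characteristic polynomial is λ² − (−1)λ + (−2) with roots 1 and −2.
Eigenvectors give P = [[2, −3], [1, −2]] with P⁻¹ = [[2, −3], [1, −2]], and A = P·diag(1, −2)·P⁻¹.
Then A⁵ = P·diag(1, −32)·P⁻¹ = [[2, 96], [1, 64]] · [[2, −3], [1, −2]] = [[100, −198], [66, −131]].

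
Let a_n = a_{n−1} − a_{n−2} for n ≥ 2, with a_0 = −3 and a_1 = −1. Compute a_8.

2

With companion matrix M = [[1, −1], [1, 0]], [a_n, a_{n−1}]ᵀ = M·[a_{n−1}, a_{n−2}]ᵀ, so [a_8, a_7]ᵀ = M⁷·[a_1, a_0]ᵀ.
M⁷ = [[1, −1], [1, 0]], giving [a_8, a_7]ᵀ = [[2], [−1]].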